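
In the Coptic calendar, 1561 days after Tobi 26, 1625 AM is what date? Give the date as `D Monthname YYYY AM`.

6 Pashons 1629 AM

The starting date is JDN 2418341; 2418341 + 1561 = 2419902.
JDN 2419902 corresponds to 6 Pashons 1629 AM.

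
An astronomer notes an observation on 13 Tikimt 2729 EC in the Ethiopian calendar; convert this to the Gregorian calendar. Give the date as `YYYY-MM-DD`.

2736-10-29

Julian Day Number of the source date = 2720665.
Converting JDN 2720665 to the Gregorian calendar gives 29 October 2736 CE.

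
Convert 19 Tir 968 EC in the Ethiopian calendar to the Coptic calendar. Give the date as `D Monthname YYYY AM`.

Julian Day Number of the source date = 2077556.
Converting JDN 2077556 to the Coptic calendar gives 19 Tobi 692 AM.

19 Tobi 692 AM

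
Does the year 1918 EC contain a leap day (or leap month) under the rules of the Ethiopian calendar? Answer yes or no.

1918 mod 4 = 2; in the Ethiopian calendar a year is leap when year mod 4 = 3, so it is a common year.

no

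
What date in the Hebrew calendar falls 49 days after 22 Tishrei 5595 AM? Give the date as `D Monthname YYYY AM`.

Counting 49 days forward from JDN 2391212 reaches JDN 2391261, which is 11 Kislev 5595 AM.

11 Kislev 5595 AM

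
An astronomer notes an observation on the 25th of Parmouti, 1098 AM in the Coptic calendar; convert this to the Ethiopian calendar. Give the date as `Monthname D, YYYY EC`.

Miyazya 25, 1374 EC

Julian Day Number of the source date = 2225943.
Converting JDN 2225943 to the Ethiopian calendar gives 25 Miyazya 1374 EC.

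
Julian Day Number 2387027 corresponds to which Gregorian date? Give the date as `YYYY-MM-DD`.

JDN 2451545 is 1 Jan 2000; 2387027 is −64518 days from there.

1823-05-11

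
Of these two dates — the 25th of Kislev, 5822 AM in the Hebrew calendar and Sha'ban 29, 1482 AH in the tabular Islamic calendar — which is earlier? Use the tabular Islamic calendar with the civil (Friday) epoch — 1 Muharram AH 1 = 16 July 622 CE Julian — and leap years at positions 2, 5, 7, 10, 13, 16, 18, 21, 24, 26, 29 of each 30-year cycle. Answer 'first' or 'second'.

second

The two dates have Julian Day Numbers 2474167 and 2473492 respectively.
Since 2473492 < 2474167, the second date comes first.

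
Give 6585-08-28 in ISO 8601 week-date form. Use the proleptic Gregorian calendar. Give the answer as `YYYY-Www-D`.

The weekday is Sunday (ISO weekday 7).
That Sunday belongs to ISO week 34 of ISO year 6585.

6585-W34-7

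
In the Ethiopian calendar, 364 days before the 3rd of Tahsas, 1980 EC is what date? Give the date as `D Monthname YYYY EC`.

JDN of the 3rd of Tahsas, 1980 EC = 2447143.
2447143 − 364 = 2446779.
JDN 2446779 in the Ethiopian calendar is 5 Tahsas 1979 EC.

5 Tahsas 1979 EC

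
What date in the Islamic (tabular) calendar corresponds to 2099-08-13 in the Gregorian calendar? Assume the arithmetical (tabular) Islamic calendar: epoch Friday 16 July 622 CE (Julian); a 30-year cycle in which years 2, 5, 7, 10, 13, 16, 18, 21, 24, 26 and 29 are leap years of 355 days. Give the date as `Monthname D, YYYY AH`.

Julian Day Number of the source date = 2487929.
Converting JDN 2487929 to the tabular Islamic calendar gives 26 Jumada al-Awwal 1523 AH.

Jumada al-Awwal 26, 1523 AH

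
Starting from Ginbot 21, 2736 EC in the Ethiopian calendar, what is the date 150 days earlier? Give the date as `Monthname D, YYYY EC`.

Counting 150 days back from JDN 2723440 reaches JDN 2723290, which is Tahsas 21, 2736 EC.

Tahsas 21, 2736 EC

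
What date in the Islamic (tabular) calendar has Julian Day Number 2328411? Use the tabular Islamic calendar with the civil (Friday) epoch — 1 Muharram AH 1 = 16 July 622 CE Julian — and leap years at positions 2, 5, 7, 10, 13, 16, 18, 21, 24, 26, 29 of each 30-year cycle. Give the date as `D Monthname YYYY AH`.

2 Rabi' al-Thani 1073 AH

JDN 2328411 is 14 November 1662 in the Gregorian calendar.
In the tabular Islamic calendar that day is 2 Rabi' al-Thani 1073 AH.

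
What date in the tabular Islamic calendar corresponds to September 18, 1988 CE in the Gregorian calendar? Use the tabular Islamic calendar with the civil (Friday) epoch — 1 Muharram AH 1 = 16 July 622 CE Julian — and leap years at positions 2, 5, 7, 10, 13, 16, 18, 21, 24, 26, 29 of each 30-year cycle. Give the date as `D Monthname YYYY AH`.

Both dates share Julian Day Number 2447423; in the tabular Islamic calendar that is 6 Safar 1409 AH.

6 Safar 1409 AH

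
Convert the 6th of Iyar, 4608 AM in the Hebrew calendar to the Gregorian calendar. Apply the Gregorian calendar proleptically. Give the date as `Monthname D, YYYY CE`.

April 18, 848 CE

Julian Day Number of the source date = 2030894.
Converting JDN 2030894 to the Gregorian calendar gives 18 April 848 CE.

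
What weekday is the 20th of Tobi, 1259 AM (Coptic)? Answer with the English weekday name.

This is JDN 2284653 (25 January 1543 Gregorian).
JDN 2284653 mod 7 = 0, and JDN 0 was a Monday, so this is a Monday.

Monday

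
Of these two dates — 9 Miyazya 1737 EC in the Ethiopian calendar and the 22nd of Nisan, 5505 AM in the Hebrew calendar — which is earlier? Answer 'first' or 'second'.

Converting both to JDN: 2358513 vs 2358522; the smaller is the first.

first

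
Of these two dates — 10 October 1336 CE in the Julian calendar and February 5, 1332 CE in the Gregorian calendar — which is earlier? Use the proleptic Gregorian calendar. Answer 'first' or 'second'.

second

First date → JDN 2209315; second date → JDN 2207598.
JDN 2207598 < JDN 2209315, so the second date is earlier.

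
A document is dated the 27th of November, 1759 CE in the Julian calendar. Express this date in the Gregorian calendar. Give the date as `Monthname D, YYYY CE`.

December 8, 1759 CE

At this point the Julian calendar is 11 days behind the Gregorian.
27 November 1759 Julian + 11 days → 8 December 1759 Gregorian.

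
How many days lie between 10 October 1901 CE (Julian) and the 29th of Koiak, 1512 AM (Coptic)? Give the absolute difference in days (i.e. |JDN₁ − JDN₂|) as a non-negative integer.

JDN of the first date = 2415681.
JDN of the second date = 2377041.
|2377041 − 2415681| = 38640.

38640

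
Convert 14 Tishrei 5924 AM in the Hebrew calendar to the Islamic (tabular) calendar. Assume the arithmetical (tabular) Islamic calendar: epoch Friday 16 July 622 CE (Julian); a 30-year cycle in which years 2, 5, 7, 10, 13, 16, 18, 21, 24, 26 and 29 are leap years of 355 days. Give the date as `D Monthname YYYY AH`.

14 Rajab 1589 AH

The source date corresponds to 12 October 2163 in the Gregorian calendar (JDN 2511364).
That day falls on 14 Rajab 1589 AH in the tabular Islamic calendar.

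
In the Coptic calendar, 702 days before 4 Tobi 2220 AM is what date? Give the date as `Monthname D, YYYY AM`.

JDN of 4 Tobi 2220 AM = 2635643.
2635643 − 702 = 2634941.
JDN 2634941 in the Coptic calendar is Meshir 3, 2218 AM.

Meshir 3, 2218 AM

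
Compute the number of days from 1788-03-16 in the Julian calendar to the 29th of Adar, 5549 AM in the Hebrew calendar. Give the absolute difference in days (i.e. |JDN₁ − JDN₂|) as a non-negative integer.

365

First date → JDN 2374200; second date → JDN 2374565.
The interval is |2374200 − 2374565| = 365 days.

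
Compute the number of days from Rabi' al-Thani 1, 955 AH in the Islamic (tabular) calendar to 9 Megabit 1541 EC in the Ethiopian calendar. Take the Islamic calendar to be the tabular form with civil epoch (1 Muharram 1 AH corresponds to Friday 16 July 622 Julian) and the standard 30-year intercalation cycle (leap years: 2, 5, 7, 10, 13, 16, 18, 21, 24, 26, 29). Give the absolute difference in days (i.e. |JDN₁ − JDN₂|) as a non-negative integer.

First date → JDN 2286595; second date → JDN 2286894.
The interval is |2286595 − 2286894| = 299 days.

299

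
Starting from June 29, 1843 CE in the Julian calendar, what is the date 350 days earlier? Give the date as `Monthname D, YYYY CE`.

The starting date is JDN 2394393; 2394393 − 350 = 2394043.
JDN 2394043 corresponds to July 14, 1842 CE.

July 14, 1842 CE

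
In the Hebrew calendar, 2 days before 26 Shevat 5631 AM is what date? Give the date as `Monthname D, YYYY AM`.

JDN of 26 Shevat 5631 AM = 2404476.
2404476 − 2 = 2404474.
JDN 2404474 in the Hebrew calendar is Shevat 24, 5631 AM.

Shevat 24, 5631 AM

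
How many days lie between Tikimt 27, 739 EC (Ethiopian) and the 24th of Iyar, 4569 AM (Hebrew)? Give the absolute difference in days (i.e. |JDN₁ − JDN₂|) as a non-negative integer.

JDN of the first date = 1993831.
JDN of the second date = 2016677.
|2016677 − 1993831| = 22846.

22846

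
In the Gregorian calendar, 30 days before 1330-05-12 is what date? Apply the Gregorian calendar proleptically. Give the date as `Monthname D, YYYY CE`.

April 12, 1330 CE

JDN of 1330-05-12 = 2206964.
2206964 − 30 = 2206934.
JDN 2206934 in the Gregorian calendar is April 12, 1330 CE.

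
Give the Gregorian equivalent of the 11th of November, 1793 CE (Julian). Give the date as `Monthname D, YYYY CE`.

November 22, 1793 CE

For dates in this range the Gregorian date is 11 days ahead of the Julian.
11 November 1793 Julian + 11 days → 22 November 1793 Gregorian.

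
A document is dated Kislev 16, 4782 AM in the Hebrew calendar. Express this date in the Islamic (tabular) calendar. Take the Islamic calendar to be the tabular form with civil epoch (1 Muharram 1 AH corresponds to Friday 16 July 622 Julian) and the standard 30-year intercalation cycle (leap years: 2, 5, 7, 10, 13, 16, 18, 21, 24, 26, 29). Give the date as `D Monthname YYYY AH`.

The source date corresponds to 30 November 1021 in the proleptic Gregorian calendar (JDN 2094306).
That day falls on 15 Sha'ban 412 AH in the tabular Islamic calendar.

15 Sha'ban 412 AH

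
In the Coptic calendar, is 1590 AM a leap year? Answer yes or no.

1590 mod 4 = 2; in the Coptic calendar a year is leap when year mod 4 = 3, so it is a common year.

no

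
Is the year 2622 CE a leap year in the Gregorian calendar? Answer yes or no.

no

2622 is not divisible by 4, so it is a common year.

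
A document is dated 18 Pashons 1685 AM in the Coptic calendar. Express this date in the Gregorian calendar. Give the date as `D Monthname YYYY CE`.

Julian Day Number of the source date = 2440368.
Converting JDN 2440368 to the Gregorian calendar gives 26 May 1969 CE.

26 May 1969 CE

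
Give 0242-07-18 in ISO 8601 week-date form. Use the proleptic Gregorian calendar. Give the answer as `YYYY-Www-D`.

0242-W29-1

The weekday is Monday (ISO weekday 1).
That Monday belongs to ISO week 29 of ISO year 242.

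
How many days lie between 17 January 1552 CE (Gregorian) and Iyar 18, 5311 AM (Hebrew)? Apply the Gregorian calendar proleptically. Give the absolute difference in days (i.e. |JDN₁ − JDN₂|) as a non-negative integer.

258

JDN of the first date = 2287932.
JDN of the second date = 2287674.
|2287674 − 2287932| = 258.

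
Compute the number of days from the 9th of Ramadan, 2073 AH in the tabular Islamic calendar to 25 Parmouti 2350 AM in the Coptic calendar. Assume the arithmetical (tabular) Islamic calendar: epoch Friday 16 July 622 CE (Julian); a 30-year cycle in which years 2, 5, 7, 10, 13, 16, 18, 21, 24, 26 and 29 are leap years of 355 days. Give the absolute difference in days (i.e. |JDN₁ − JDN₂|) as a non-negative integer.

304

JDN of the first date = 2682932.
JDN of the second date = 2683236.
|2683236 − 2682932| = 304.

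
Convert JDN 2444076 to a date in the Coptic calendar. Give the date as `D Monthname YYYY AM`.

14 Epip 1695 AM

JDN 2444076 is 21 July 1979 in the Gregorian calendar.
In the Coptic calendar that day is 14 Epip 1695 AM.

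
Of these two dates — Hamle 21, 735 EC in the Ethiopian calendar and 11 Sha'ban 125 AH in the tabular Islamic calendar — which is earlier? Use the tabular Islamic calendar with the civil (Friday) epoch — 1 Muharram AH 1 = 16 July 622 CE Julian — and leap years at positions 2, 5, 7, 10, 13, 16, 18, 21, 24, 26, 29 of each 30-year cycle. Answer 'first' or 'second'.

second

First date → JDN 1992634; second date → JDN 1992598.
JDN 1992598 < JDN 1992634, so the second date is earlier.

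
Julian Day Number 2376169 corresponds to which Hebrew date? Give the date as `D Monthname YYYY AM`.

9 Elul 5553 AM

The Gregorian equivalent of JDN 2376169 is 17 August 1793.
In the Hebrew calendar that day is 9 Elul 5553 AM.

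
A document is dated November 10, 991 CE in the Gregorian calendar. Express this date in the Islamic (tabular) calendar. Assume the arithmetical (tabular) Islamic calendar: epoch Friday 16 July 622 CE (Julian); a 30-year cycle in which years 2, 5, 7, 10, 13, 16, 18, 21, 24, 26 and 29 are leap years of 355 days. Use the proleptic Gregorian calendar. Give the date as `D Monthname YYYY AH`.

Julian Day Number of the source date = 2083329.
Converting JDN 2083329 to the tabular Islamic calendar gives 24 Sha'ban 381 AH.

24 Sha'ban 381 AH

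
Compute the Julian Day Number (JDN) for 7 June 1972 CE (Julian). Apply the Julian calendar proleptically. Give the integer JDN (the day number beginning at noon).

Equivalently 20 June 1972 (Gregorian).
JDN 2299161 is 15 October 1582 CE (Gregorian); the target day is +142328 days from there, so JDN = 2441489.

2441489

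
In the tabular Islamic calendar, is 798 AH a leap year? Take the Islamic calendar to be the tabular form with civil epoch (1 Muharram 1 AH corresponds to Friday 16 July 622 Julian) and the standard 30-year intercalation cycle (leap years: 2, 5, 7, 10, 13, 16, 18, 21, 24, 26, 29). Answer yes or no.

yes

Year 798 AH is year 18 of its 30-year cycle; leap positions are 2, 5, 7, 10, 13, 16, 18, 21, 24, 26, 29, so it is a leap year (355 days).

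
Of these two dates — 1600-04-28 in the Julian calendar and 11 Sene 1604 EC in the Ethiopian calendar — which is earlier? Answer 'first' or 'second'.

Converting both to JDN: 2305576 vs 2309997; the smaller is the first.

first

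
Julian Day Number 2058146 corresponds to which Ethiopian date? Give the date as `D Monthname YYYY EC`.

JDN 2058146 is 29 November 922 in the proleptic Gregorian calendar.
In the Ethiopian calendar that day is 28 Hidar 915 EC.

28 Hidar 915 EC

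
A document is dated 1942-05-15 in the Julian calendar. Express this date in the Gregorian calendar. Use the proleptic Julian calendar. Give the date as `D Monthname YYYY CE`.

28 May 1942 CE

The Julian–Gregorian offset here is 13 days (Julian trailing).
15 May 1942 Julian + 13 days → 28 May 1942 Gregorian.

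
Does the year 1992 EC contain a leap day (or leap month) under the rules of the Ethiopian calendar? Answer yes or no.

1992 mod 4 = 0; in the Ethiopian calendar a year is leap when year mod 4 = 3, so it is a common year.

no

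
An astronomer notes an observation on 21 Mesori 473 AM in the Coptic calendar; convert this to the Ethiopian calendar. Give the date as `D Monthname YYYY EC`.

21 Nehase 749 EC

Julian Day Number of the source date = 1997778.
Converting JDN 1997778 to the Ethiopian calendar gives 21 Nehase 749 EC.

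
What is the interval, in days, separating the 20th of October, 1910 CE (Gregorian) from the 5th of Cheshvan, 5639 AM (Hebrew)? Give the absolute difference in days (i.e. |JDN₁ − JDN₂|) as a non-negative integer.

First date → JDN 2418965; second date → JDN 2407290.
The interval is |2418965 − 2407290| = 11675 days.

11675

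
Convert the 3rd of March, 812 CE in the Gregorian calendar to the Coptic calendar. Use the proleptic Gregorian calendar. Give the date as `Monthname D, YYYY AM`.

Paremhat 3, 528 AM

Julian Day Number of the source date = 2017699.
Converting JDN 2017699 to the Coptic calendar gives 3 Paremhat 528 AM.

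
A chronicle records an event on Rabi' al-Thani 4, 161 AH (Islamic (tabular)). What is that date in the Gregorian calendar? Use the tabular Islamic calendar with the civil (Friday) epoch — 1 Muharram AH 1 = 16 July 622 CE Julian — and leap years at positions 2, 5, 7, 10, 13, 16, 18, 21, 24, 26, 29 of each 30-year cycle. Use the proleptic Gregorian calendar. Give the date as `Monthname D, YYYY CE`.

Both dates share Julian Day Number 2005231; in the Gregorian calendar that is 13 January 778 CE.

January 13, 778 CE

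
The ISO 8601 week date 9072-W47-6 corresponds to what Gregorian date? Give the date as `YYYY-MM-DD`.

ISO week 1 of 9072 is the week containing the first Thursday of 9072.
Week 47, day 6 (Saturday) lands on 9072-11-23.

9072-11-23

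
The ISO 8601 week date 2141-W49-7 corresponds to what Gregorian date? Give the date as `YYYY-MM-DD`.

ISO week 1 of 2141 is the week containing the first Thursday of 2141.
Week 49, day 7 (Sunday) lands on 2141-12-10.

2141-12-10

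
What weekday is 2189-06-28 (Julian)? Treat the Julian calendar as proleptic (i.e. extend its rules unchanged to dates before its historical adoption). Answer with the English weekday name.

Equivalently 12 July 2189 Gregorian, JDN 2520769.
2520769 ≡ 6 (mod 7); counting from Monday = 0 gives Sunday.

Sunday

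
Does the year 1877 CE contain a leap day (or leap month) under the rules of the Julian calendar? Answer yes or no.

no

1877 mod 4 = 1, so it is a common year in the Julian calendar.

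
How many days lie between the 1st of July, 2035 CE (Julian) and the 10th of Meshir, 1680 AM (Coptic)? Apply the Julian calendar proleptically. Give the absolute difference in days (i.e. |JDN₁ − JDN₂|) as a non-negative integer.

26079

JDN of the first date = 2464523.
JDN of the second date = 2438444.
|2438444 − 2464523| = 26079.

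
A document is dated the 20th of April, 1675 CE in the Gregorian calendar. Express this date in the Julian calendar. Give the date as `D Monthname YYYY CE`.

10 April 1675 CE

At this point the Julian calendar is 10 days behind the Gregorian.
20 April 1675 Gregorian − 10 days → 10 April 1675 Julian.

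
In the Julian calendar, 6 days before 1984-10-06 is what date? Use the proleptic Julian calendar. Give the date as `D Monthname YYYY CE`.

The starting date is JDN 2445993; 2445993 − 6 = 2445987.
JDN 2445987 corresponds to 30 September 1984 CE.

30 September 1984 CE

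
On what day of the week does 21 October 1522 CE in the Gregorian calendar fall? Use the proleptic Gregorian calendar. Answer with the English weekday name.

Since JDN mod 7 = 5 (0 = Monday), the day is Saturday.

Saturday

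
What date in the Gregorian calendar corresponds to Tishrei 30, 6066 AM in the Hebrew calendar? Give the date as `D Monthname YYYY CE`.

Julian Day Number of the source date = 2563236.
Converting JDN 2563236 to the Gregorian calendar gives 20 October 2305 CE.

20 October 2305 CE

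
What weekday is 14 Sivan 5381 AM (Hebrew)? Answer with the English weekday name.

Thursday

Equivalently 3 June 1621 Gregorian, JDN 2313272.
JDN 2313272 mod 7 = 3, and JDN 0 was a Monday, so this is a Thursday.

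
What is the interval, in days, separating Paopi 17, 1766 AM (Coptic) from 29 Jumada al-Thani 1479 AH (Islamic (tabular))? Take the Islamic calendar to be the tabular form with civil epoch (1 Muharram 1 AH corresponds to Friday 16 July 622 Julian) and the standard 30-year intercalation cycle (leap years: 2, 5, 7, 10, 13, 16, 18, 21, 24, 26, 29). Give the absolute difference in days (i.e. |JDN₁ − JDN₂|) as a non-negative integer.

JDN of the first date = 2469742.
JDN of the second date = 2472370.
|2472370 − 2469742| = 2628.

2628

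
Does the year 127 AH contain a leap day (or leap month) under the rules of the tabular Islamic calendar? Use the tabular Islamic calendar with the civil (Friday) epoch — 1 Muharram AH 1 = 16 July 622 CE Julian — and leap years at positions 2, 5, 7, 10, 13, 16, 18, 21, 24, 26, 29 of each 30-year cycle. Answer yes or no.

yes

Year 127 AH is year 7 of its 30-year cycle; leap positions are 2, 5, 7, 10, 13, 16, 18, 21, 24, 26, 29, so it is a leap year (355 days).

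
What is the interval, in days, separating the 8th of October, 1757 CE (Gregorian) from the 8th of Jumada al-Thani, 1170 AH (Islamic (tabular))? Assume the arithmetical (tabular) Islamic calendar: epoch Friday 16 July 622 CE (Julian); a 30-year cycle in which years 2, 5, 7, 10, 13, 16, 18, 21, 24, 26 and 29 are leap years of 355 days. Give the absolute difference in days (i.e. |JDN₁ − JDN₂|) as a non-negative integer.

First date → JDN 2363072; second date → JDN 2362850.
The interval is |2363072 − 2362850| = 222 days.

222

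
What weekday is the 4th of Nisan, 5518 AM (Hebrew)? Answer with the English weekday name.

Wednesday

Equivalently 12 April 1758 Gregorian, JDN 2363258.
Since JDN mod 7 = 2 (0 = Monday), the day is Wednesday.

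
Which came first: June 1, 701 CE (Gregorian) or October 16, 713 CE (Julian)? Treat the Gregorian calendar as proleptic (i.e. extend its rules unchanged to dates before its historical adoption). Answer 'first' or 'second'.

first

Converting both to JDN: 1977246 vs 1981770; the smaller is the first.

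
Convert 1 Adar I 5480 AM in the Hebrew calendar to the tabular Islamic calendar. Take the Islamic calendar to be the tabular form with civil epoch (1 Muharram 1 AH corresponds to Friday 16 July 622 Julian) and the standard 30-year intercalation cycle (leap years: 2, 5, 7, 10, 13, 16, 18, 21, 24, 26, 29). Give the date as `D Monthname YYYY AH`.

30 Rabi' al-Awwal 1132 AH

The source date corresponds to 10 February 1720 in the Gregorian calendar (JDN 2349317).
That day falls on 30 Rabi' al-Awwal 1132 AH in the tabular Islamic calendar.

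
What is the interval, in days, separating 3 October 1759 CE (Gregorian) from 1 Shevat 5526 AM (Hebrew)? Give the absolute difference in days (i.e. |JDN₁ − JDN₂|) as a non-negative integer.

First date → JDN 2363797; second date → JDN 2366089.
The interval is |2363797 − 2366089| = 2292 days.

2292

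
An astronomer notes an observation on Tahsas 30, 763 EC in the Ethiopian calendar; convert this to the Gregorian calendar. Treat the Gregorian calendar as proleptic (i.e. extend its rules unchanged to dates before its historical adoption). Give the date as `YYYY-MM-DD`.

0770-12-30

Both dates share Julian Day Number 2002660; in the Gregorian calendar that is 30 December 770 CE.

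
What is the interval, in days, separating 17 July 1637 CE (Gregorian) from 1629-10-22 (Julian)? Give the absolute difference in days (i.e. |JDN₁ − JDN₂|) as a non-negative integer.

2815

First date → JDN 2319160; second date → JDN 2316345.
The interval is |2319160 − 2316345| = 2815 days.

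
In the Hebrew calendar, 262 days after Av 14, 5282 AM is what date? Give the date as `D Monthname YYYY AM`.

Counting 262 days forward from JDN 2277187 reaches JDN 2277449, which is 11 Iyar 5283 AM.

11 Iyar 5283 AM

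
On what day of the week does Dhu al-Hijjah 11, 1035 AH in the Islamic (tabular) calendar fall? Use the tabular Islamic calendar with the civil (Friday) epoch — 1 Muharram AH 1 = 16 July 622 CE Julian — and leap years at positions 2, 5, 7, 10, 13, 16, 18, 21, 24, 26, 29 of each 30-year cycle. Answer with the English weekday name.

Thursday

Equivalently 3 September 1626 Gregorian, JDN 2315190.
JDN 2315190 mod 7 = 3, and JDN 0 was a Monday, so this is a Thursday.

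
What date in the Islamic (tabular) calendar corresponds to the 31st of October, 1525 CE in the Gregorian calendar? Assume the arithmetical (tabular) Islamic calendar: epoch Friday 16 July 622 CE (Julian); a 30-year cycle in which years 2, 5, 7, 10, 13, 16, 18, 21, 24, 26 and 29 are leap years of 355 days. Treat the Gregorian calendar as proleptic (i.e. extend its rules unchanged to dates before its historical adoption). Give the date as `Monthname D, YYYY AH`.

Both dates share Julian Day Number 2278358; in the tabular Islamic calendar that is 4 Muharram 932 AH.

Muharram 4, 932 AH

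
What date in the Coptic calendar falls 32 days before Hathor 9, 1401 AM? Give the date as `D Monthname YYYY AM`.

7 Paopi 1401 AM

JDN of Hathor 9, 1401 AM = 2336448.
2336448 − 32 = 2336416.
JDN 2336416 in the Coptic calendar is 7 Paopi 1401 AM.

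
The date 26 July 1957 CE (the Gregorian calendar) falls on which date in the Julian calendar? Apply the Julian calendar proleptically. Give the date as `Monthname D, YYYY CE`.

July 13, 1957 CE

At this point the Julian calendar is 13 days behind the Gregorian.
26 July 1957 Gregorian − 13 days → 13 July 1957 Julian.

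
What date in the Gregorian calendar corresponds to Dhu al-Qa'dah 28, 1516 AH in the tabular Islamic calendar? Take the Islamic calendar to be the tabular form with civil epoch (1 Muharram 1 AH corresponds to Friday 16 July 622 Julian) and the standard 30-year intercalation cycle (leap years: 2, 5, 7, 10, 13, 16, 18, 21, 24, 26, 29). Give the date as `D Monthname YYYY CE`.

24 April 2093 CE

Both dates share Julian Day Number 2485627; in the Gregorian calendar that is 24 April 2093 CE.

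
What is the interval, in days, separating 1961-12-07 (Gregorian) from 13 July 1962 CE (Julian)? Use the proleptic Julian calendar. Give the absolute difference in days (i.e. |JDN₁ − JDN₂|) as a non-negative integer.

231

First date → JDN 2437641; second date → JDN 2437872.
The interval is |2437641 − 2437872| = 231 days.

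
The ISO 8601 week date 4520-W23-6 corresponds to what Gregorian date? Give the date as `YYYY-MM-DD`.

4520-06-08

ISO week 1 of 4520 is the week containing the first Thursday of 4520.
Week 23, day 6 (Saturday) lands on 4520-06-08.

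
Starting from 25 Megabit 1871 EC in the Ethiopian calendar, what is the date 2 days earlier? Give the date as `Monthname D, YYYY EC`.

Megabit 23, 1871 EC

Counting 2 days back from JDN 2407442 reaches JDN 2407440, which is Megabit 23, 1871 EC.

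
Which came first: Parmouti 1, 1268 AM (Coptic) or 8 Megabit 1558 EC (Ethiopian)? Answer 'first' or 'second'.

first

Converting both to JDN: 2288012 vs 2293102; the smaller is the first.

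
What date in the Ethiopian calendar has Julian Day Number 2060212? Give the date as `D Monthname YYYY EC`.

JDN 2060212 is 26 July 928 in the proleptic Gregorian calendar.
In the Ethiopian calendar that day is 27 Hamle 920 EC.

27 Hamle 920 EC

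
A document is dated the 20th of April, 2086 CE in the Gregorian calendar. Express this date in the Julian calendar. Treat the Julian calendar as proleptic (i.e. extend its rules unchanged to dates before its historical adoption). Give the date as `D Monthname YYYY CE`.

At this point the Julian calendar is 13 days behind the Gregorian.
20 April 2086 Gregorian − 13 days → 7 April 2086 Julian.

7 April 2086 CE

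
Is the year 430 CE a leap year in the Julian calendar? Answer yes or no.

no

430 mod 4 = 2, so it is a common year in the Julian calendar.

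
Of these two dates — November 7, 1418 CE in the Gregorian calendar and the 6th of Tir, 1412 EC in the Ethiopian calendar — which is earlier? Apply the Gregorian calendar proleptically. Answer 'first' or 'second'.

The two dates have Julian Day Numbers 2239284 and 2239714 respectively.
Since 2239284 < 2239714, the first date comes first.

first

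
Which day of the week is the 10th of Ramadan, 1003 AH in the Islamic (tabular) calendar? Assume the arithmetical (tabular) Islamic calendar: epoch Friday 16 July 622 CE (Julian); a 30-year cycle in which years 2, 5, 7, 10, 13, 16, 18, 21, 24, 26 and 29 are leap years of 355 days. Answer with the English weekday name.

In the Gregorian calendar this is 19 May 1595 (JDN 2303760).
2303760 ≡ 4 (mod 7); counting from Monday = 0 gives Friday.

Friday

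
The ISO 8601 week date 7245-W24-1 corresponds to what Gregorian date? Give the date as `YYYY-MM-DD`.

7245-06-12

ISO week 1 of 7245 is the week containing the first Thursday of 7245.
Week 24, day 1 (Monday) lands on 7245-06-12.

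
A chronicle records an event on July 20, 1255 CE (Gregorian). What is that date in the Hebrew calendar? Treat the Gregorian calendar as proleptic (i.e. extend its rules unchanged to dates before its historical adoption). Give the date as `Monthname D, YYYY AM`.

Av 7, 5015 AM

Julian Day Number of the source date = 2179640.
Converting JDN 2179640 to the Hebrew calendar gives 7 Av 5015 AM.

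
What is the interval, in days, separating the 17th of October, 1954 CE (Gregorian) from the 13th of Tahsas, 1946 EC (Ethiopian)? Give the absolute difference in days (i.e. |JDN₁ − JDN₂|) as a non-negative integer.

299

First date → JDN 2435033; second date → JDN 2434734.
The interval is |2435033 − 2434734| = 299 days.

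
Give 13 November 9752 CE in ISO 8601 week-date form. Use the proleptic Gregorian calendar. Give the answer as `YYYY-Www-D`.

9752-W46-1

The weekday is Monday (ISO weekday 1).
That Monday belongs to ISO week 46 of ISO year 9752.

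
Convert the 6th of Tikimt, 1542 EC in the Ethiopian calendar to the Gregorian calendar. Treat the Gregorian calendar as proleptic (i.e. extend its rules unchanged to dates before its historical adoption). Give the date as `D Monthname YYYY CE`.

13 October 1549 CE

Both dates share Julian Day Number 2287106; in the Gregorian calendar that is 13 October 1549 CE.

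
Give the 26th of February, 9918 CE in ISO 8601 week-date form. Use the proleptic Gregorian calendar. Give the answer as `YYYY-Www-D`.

The weekday is Tuesday (ISO weekday 2).
That Tuesday belongs to ISO week 9 of ISO year 9918.

9918-W09-2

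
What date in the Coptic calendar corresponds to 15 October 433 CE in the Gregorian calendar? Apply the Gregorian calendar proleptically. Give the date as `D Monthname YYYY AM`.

Both dates share Julian Day Number 1879498; in the Coptic calendar that is 17 Paopi 150 AM.

17 Paopi 150 AM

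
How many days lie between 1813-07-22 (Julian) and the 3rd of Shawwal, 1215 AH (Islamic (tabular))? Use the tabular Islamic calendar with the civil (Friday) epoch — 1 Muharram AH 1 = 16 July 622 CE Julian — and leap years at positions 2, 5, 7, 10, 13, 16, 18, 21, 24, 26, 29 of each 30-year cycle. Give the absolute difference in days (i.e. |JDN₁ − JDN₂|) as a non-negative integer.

First date → JDN 2383459; second date → JDN 2378909.
The interval is |2383459 − 2378909| = 4550 days.

4550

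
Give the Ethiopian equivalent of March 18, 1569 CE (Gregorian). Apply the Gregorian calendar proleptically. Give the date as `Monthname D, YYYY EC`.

Julian Day Number of the source date = 2294202.
Converting JDN 2294202 to the Ethiopian calendar gives 12 Megabit 1561 EC.

Megabit 12, 1561 EC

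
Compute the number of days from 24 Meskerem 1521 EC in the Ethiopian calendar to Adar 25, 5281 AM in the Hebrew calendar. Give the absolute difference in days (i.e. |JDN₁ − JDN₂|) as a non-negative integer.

2758

First date → JDN 2279424; second date → JDN 2276666.
The interval is |2279424 − 2276666| = 2758 days.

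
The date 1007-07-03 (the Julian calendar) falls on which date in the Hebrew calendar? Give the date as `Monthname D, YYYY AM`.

Julian Day Number of the source date = 2089048.
Converting JDN 2089048 to the Hebrew calendar gives 15 Tammuz 4767 AM.

Tammuz 15, 4767 AM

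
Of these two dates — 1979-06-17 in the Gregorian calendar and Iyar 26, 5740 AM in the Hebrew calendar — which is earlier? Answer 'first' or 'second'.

The two dates have Julian Day Numbers 2444042 and 2444372 respectively.
Since 2444042 < 2444372, the first date comes first.

first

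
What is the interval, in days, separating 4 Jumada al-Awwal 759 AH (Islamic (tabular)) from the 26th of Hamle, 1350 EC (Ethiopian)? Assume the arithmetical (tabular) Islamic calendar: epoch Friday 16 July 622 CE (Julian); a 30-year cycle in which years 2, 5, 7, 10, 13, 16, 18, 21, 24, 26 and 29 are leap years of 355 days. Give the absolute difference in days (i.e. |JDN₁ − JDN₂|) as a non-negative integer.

First date → JDN 2217171; second date → JDN 2217268.
The interval is |2217171 − 2217268| = 97 days.

97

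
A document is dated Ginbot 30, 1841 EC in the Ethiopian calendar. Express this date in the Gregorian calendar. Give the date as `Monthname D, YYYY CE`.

June 6, 1849 CE

Julian Day Number of the source date = 2396550.
Converting JDN 2396550 to the Gregorian calendar gives 6 June 1849 CE.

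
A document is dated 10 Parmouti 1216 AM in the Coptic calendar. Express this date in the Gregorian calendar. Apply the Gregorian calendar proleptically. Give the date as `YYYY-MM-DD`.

Julian Day Number of the source date = 2269028.
Converting JDN 2269028 to the Gregorian calendar gives 15 April 1500 CE.

1500-04-15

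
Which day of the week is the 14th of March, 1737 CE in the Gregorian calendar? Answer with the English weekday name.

JDN 2355559 mod 7 = 3, and JDN 0 was a Monday, so this is a Thursday.

Thursday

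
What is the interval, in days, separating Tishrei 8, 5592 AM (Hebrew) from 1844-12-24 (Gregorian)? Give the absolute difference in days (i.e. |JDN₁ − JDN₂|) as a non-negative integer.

JDN of the first date = 2390076.
JDN of the second date = 2394925.
|2394925 − 2390076| = 4849.

4849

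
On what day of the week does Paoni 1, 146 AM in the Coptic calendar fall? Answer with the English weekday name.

Equivalently 27 May 430 Gregorian, JDN 1878261.
1878261 ≡ 0 (mod 7); counting from Monday = 0 gives Monday.

Monday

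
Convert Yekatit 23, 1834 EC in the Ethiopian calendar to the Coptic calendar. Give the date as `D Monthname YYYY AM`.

23 Meshir 1558 AM

Julian Day Number of the source date = 2393896.
Converting JDN 2393896 to the Coptic calendar gives 23 Meshir 1558 AM.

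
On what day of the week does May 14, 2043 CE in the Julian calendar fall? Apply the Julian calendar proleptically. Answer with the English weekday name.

Wednesday

Equivalently 27 May 2043 Gregorian, JDN 2467397.
JDN 2467397 mod 7 = 2, and JDN 0 was a Monday, so this is a Wednesday.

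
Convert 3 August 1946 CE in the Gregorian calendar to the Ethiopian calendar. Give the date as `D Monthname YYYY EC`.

27 Hamle 1938 EC

Julian Day Number of the source date = 2432036.
Converting JDN 2432036 to the Ethiopian calendar gives 27 Hamle 1938 EC.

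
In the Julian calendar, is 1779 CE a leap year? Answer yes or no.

1779 mod 4 = 3, so it is a common year in the Julian calendar.

no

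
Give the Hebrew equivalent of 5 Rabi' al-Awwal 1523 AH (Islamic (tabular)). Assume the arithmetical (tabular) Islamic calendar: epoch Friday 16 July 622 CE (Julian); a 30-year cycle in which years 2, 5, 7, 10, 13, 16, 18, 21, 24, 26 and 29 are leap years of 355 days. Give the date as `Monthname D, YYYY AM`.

Julian Day Number of the source date = 2487849.
Converting JDN 2487849 to the Hebrew calendar gives 6 Sivan 5859 AM.

Sivan 6, 5859 AM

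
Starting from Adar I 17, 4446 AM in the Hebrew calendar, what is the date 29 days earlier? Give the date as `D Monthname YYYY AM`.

18 Shevat 4446 AM

The starting date is JDN 1971666; 1971666 − 29 = 1971637.
JDN 1971637 corresponds to 18 Shevat 4446 AM.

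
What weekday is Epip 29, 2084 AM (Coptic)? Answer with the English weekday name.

Thursday

This is JDN 2586174 (8 August 2368 Gregorian).
Since JDN mod 7 = 3 (0 = Monday), the day is Thursday.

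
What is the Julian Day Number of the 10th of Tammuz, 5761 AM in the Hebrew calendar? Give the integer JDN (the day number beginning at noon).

2452092

In the Gregorian calendar the same day is 1 July 2001.
JDN 2400001 is 17 November 1858 CE (Gregorian), MJD 0; the target day is +52091 days from there, so JDN = 2452092.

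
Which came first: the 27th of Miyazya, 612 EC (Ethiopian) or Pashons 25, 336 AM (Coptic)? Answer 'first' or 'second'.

Converting both to JDN: 1947625 vs 1947653; the smaller is the first.

first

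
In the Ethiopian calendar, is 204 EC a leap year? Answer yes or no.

204 mod 4 = 0; in the Ethiopian calendar a year is leap when year mod 4 = 3, so it is a common year.

no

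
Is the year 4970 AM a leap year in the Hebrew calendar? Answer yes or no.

yes

Hebrew year 4970 is year 11 of its 19-year Metonic cycle; leap years are at positions 3, 6, 8, 11, 14, 17, 19, so it is a leap year (13 months).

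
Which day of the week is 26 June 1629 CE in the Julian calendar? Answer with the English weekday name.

Friday

In the Gregorian calendar this is 6 July 1629 (JDN 2316227).
2316227 ≡ 4 (mod 7); counting from Monday = 0 gives Friday.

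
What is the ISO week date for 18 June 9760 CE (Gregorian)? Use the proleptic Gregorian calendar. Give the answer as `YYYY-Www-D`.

9760-W25-3

The weekday is Wednesday (ISO weekday 3).
That Wednesday belongs to ISO week 25 of ISO year 9760.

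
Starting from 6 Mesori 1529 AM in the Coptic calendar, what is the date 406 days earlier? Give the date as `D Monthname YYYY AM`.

25 Paoni 1528 AM

JDN of 6 Mesori 1529 AM = 2383467.
2383467 − 406 = 2383061.
JDN 2383061 in the Coptic calendar is 25 Paoni 1528 AM.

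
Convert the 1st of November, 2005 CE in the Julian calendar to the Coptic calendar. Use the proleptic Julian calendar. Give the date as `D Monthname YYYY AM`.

5 Hathor 1722 AM

Both dates share Julian Day Number 2453689; in the Coptic calendar that is 5 Hathor 1722 AM.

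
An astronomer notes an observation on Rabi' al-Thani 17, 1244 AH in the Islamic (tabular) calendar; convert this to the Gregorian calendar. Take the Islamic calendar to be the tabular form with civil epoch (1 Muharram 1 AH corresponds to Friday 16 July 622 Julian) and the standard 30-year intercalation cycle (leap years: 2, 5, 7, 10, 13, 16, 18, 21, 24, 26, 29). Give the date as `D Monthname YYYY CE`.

Julian Day Number of the source date = 2389023.
Converting JDN 2389023 to the Gregorian calendar gives 27 October 1828 CE.

27 October 1828 CE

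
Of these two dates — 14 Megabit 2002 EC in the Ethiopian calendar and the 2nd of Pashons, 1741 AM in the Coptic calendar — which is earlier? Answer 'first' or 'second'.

first

The two dates have Julian Day Numbers 2455279 and 2460806 respectively.
Since 2455279 < 2460806, the first date comes first.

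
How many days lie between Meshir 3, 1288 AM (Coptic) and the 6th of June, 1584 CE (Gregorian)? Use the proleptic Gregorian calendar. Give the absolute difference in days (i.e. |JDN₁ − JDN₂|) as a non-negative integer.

4502

JDN of the first date = 2295259.
JDN of the second date = 2299761.
|2299761 − 2295259| = 4502.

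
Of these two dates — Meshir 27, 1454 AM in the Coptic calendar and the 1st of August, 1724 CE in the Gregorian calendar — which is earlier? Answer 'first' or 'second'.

second

First date → JDN 2355914; second date → JDN 2350951.
JDN 2350951 < JDN 2355914, so the second date is earlier.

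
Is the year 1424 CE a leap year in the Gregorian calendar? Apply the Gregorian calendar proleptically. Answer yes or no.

1424 is divisible by 4 and not by 100, so it is a leap year.

yes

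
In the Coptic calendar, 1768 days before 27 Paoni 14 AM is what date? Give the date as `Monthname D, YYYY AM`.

Mesori 25, 9 AM

The starting date is JDN 1830074; 1830074 − 1768 = 1828306.
JDN 1828306 corresponds to Mesori 25, 9 AM.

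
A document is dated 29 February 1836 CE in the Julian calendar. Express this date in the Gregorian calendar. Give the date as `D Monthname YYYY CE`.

At this point the Julian calendar is 12 days behind the Gregorian.
29 February 1836 Julian + 12 days → 12 March 1836 Gregorian.

12 March 1836 CE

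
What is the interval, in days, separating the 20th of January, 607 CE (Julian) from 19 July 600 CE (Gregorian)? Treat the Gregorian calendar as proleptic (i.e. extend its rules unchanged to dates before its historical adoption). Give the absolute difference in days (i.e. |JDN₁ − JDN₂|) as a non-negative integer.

2379

First date → JDN 1942784; second date → JDN 1940405.
The interval is |1942784 − 1940405| = 2379 days.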